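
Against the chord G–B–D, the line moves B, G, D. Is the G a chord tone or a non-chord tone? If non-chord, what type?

Chord tone (the root of G major triad).

G major triad contains G, B, D; G is the root, so it is a chord tone.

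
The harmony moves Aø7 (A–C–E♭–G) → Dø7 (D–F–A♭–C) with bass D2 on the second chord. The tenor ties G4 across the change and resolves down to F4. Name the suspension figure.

At the second chord the bass is D2. The suspended G4 lies a fourth above the bass; after resolving down by step to F4, the interval above the bass becomes a third.
Suspension figures are named by those two intervals: 4–3.

4–3 suspension.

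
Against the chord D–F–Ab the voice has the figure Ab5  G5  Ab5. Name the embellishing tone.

G5 is a neighbor tone.

The harmony at that moment is D diminished triad (D, F, Ab); G5 is not a chord tone.
It is approached by step down from Ab5 and left by step up to Ab5.
Step away and step back to the same note — a neighbor tone (lower neighbor).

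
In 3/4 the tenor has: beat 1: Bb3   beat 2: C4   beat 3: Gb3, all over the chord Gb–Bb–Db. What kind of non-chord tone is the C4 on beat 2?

Escape tone.

The harmony at that moment is Gb major triad (Gb, Bb, Db); C4 is not a chord tone.
It is approached by step up from Bb3 and left by leap down to Gb3.
Step in, leap out, on a weak beat — an escape tone.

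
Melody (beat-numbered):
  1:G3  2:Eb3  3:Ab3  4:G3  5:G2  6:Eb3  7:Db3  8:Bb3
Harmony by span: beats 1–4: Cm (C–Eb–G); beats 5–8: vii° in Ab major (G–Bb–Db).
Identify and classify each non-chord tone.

The harmony at that moment is C minor triad (C, Eb, G); Ab3 is not a chord tone.
It is approached by leap up from Eb3 and left by step down to G3.
Leap in, step out — an appoggiatura.
The harmony at that moment is G diminished triad (G, Bb, Db); Eb3 is not a chord tone.
It is approached by leap up from G2 and left by step down to Db3.
Leap in, step out — an appoggiatura.

Ab3 (beat 3) — appoggiatura; Eb3 (beat 6) — appoggiatura.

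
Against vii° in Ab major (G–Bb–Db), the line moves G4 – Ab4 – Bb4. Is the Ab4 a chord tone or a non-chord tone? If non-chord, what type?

Non-chord tone — a passing tone.

The harmony at that moment is G diminished triad (G, Bb, Db); Ab4 is not a chord tone.
It is approached by step up from G4 and left by step up to Bb4.
Step in, step out in the same direction — a passing tone.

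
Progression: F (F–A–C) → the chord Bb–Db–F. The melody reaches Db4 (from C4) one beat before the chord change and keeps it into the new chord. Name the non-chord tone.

The harmony at that moment is F major triad (F, A, C); Db4 is not a chord tone.
It is approached by step up from C4 and then sustained as the same pitch into the next harmony.
Arriving early and becoming a chord tone when the harmony changes — an anticipation.

Db4 is an anticipation.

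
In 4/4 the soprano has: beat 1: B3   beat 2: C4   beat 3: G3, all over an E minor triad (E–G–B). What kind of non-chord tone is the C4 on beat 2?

Escape tone.

The harmony at that moment is E minor triad (E, G, B); C4 is not a chord tone.
It is approached by step up from B3 and left by leap down to G3.
Step in, leap out, on a weak beat — an escape tone.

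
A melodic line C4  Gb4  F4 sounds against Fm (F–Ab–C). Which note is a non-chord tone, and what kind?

Gb4 is an appoggiatura.

The harmony at that moment is F minor triad (F, Ab, C); Gb4 is not a chord tone.
It is approached by leap up from C4 and left by step down to F4.
Leap in, step out — an appoggiatura.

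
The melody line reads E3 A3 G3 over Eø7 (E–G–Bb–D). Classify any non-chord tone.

The harmony at that moment is E half-diminished seventh chord (E, G, Bb, D); A3 is not a chord tone.
It is approached by leap up from E3 and left by step down to G3.
Leap in, step out — an appoggiatura.

A3 is an appoggiatura.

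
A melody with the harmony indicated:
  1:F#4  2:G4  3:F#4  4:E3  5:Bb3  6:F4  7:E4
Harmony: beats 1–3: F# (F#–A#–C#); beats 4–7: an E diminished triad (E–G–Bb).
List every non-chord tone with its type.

The harmony at that moment is F# major triad (F#, A#, C#); G4 is not a chord tone.
It is approached by step up from F#4 and left by step down to F#4.
Step away and step back to the same note — a neighbor tone (upper neighbor).
The harmony at that moment is E diminished triad (E, G, Bb); F4 is not a chord tone.
It is approached by leap up from Bb3 and left by step down to E4.
Leap in, step out — an appoggiatura.

G4 (beat 2) — neighbor tone; F4 (beat 6) — appoggiatura.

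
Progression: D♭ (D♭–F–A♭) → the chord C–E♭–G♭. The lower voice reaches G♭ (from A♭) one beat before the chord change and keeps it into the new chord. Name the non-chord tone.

G♭ is an anticipation.

The harmony at that moment is D♭ major triad (D♭, F, A♭); G♭ is not a chord tone.
It is approached by step down from A♭ and then sustained as the same pitch into the next harmony.
Arriving early and becoming a chord tone when the harmony changes — an anticipation.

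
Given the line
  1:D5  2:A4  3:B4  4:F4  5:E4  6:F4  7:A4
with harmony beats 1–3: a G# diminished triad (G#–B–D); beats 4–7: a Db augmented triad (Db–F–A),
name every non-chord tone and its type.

The harmony at that moment is G# diminished triad (G#, B, D); A4 is not a chord tone.
It is approached by leap down from D5 and left by step up to B4.
Leap in, step out — an appoggiatura.
The harmony at that moment is Db augmented triad (Db, F, A); E4 is not a chord tone.
It is approached by step down from F4 and left by step up to F4.
Step away and step back to the same note — a neighbor tone (lower neighbor).

A4 (beat 2) — appoggiatura; E4 (beat 5) — neighbor tone.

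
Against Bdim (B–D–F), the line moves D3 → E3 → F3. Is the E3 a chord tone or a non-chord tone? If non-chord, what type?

The harmony at that moment is B diminished triad (B, D, F); E3 is not a chord tone.
It is approached by step up from D3 and left by step up to F3.
Step in, step out in the same direction — a passing tone.

Non-chord tone — a passing tone.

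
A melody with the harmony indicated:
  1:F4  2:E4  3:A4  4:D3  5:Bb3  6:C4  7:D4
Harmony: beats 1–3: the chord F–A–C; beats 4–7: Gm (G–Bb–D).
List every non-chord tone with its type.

The harmony at that moment is F major triad (F, A, C); E4 is not a chord tone.
It is approached by step down from F4 and left by leap up to A4.
Step in, leap out — an escape tone.
The harmony at that moment is G minor triad (G, Bb, D); C4 is not a chord tone.
It is approached by step up from Bb3 and left by step up to D4.
Step in, step out in the same direction — a passing tone.

E4 (beat 2) — escape tone; C4 (beat 6) — passing tone.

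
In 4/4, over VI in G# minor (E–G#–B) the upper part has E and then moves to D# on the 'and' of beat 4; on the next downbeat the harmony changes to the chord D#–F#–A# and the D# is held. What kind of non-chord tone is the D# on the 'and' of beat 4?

Anticipation.

The harmony at that moment is E major triad (E, G#, B); D# is not a chord tone.
It is approached by step down from E and then sustained as the same pitch into the next harmony.
Arriving early and becoming a chord tone when the harmony changes — an anticipation.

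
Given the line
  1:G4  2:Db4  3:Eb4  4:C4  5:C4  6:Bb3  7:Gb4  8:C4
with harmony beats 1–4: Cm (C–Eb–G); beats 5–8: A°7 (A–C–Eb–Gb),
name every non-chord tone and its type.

The harmony at that moment is C minor triad (C, Eb, G); Db4 is not a chord tone.
It is approached by leap down from G4 and left by step up to Eb4.
Leap in, step out — an appoggiatura.
The harmony at that moment is A diminished seventh chord (A, C, Eb, Gb); Bb3 is not a chord tone.
It is approached by step down from C4 and left by leap up to Gb4.
Step in, leap out — an escape tone.

Db4 (beat 2) — appoggiatura; Bb3 (beat 6) — escape tone.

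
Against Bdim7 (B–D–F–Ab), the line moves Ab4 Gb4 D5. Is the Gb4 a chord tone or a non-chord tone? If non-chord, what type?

The harmony at that moment is B diminished seventh chord (B, D, F, Ab); Gb4 is not a chord tone.
It is approached by step down from Ab4 and left by leap up to D5.
Step in, leap out — an escape tone.

Non-chord tone — an escape tone.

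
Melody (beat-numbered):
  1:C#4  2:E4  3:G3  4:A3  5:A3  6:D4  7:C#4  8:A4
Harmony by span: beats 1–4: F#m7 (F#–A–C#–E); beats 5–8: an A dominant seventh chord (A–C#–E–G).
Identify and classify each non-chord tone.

G3 (beat 3) — appoggiatura; D4 (beat 6) — appoggiatura.

The harmony at that moment is F# minor seventh chord (F#, A, C#, E); G3 is not a chord tone.
It is approached by leap down from E4 and left by step up to A3.
Leap in, step out — an appoggiatura.
The harmony at that moment is A dominant seventh chord (A, C#, E, G); D4 is not a chord tone.
It is approached by leap up from A3 and left by step down to C#4.
Leap in, step out — an appoggiatura.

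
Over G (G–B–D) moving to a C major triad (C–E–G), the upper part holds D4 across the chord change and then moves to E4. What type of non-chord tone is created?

The harmony at that moment is C major triad (C, E, G); D4 is not a chord tone.
It is held over (the same pitch as the preceding D4) and left by step up to E4.
Held over from the previous chord and resolving up by step — a retardation.

D4 is a retardation.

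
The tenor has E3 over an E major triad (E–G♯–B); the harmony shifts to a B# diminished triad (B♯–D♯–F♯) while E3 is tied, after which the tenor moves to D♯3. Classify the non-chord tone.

The harmony at that moment is B♯ diminished triad (B♯, D♯, F♯); E3 is not a chord tone.
It is held over (the same pitch as the preceding E3) and left by step down to D♯3.
Held over from the previous chord and resolving down by step — a suspension.

E3 is a suspension.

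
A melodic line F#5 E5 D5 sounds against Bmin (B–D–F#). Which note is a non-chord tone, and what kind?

E5 is a passing tone.

The harmony at that moment is B minor triad (B, D, F#); E5 is not a chord tone.
It is approached by step down from F#5 and left by step down to D5.
Step in, step out in the same direction — a passing tone.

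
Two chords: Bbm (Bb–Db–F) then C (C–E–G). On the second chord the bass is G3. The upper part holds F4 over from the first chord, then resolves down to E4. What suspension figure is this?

7–6 suspension.

At the second chord the bass is G3. The suspended F4 lies a seventh above the bass; after resolving down by step to E4, the interval above the bass becomes a sixth.
Suspension figures are named by those two intervals: 7–6.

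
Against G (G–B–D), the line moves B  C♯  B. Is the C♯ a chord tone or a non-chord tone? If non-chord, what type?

The harmony at that moment is G major triad (G, B, D); C♯ is not a chord tone.
It is approached by step up from B and left by step down to B.
Step away and step back to the same note — a neighbor tone (upper neighbor).

Non-chord tone — a neighbor tone.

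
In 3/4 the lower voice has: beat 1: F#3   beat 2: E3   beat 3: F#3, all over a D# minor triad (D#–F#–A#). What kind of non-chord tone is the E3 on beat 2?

The harmony at that moment is D# minor triad (D#, F#, A#); E3 is not a chord tone.
It is approached by step down from F#3 and left by step up to F#3.
Step away and step back to the same note — a neighbor tone (lower neighbor).

Lower neighbor tone.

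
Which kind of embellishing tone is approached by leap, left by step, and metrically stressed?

Approach: by leap. Departure: by step. Metric position: strong.
Leap in, step out, in a metrically strong position — an appoggiatura. (It is the mirror image of the escape tone, which steps in and leaps out from a weak position.)

Appoggiatura.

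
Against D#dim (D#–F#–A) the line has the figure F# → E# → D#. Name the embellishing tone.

E# is a passing tone.

The harmony at that moment is D# diminished triad (D#, F#, A); E# is not a chord tone.
It is approached by step down from F# and left by step down to D#.
Step in, step out in the same direction — a passing tone.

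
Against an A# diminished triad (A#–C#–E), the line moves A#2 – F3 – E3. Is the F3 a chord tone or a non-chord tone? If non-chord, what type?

Non-chord tone — an appoggiatura.

The harmony at that moment is A# diminished triad (A#, C#, E); F3 is not a chord tone.
It is approached by leap up from A#2 and left by step down to E3.
Leap in, step out — an appoggiatura.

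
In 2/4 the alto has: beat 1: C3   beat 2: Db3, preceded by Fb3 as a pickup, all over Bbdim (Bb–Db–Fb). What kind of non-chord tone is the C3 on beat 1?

Appoggiatura.

The harmony at that moment is Bb diminished triad (Bb, Db, Fb); C3 is not a chord tone.
It is approached by leap down from Fb3 and left by step up to Db3.
Leap in, step out, metrically accented — an appoggiatura.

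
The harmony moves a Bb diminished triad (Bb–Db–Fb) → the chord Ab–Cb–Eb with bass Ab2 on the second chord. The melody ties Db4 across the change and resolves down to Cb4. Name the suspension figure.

At the second chord the bass is Ab2. The suspended Db4 lies a fourth above the bass; after resolving down by step to Cb4, the interval above the bass becomes a third.
Suspension figures are named by those two intervals: 4–3.

4–3 suspension.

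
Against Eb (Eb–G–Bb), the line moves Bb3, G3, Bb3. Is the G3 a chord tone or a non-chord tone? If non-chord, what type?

Eb major triad contains Eb, G, Bb; G is the third, so it is a chord tone.

Chord tone (the third of Eb major triad).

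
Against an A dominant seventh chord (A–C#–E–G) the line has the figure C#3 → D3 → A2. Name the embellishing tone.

The harmony at that moment is A dominant seventh chord (A, C#, E, G); D3 is not a chord tone.
It is approached by step up from C#3 and left by leap down to A2.
Step in, leap out — an escape tone.

D3 is an escape tone.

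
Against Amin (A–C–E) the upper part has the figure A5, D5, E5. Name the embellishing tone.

D5 is an appoggiatura.

The harmony at that moment is A minor triad (A, C, E); D5 is not a chord tone.
It is approached by leap down from A5 and left by step up to E5.
Leap in, step out — an appoggiatura.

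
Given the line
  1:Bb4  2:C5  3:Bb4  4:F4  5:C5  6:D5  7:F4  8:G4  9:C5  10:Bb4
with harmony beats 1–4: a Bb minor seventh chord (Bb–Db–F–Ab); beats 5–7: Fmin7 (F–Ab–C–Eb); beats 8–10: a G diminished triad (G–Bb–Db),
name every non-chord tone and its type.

C5 (beat 2) — neighbor tone; D5 (beat 6) — escape tone; C5 (beat 9) — appoggiatura.

The harmony at that moment is Bb minor seventh chord (Bb, Db, F, Ab); C5 is not a chord tone.
It is approached by step up from Bb4 and left by step down to Bb4.
Step away and step back to the same note — a neighbor tone (upper neighbor).
The harmony at that moment is F minor seventh chord (F, Ab, C, Eb); D5 is not a chord tone.
It is approached by step up from C5 and left by leap down to F4.
Step in, leap out — an escape tone.
The harmony at that moment is G diminished triad (G, Bb, Db); C5 is not a chord tone.
It is approached by leap up from G4 and left by step down to Bb4.
Leap in, step out — an appoggiatura.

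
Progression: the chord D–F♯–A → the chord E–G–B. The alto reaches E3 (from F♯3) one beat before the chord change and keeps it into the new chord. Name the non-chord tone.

E3 is an anticipation.

The harmony at that moment is D major triad (D, F♯, A); E3 is not a chord tone.
It is approached by step down from F♯3 and then sustained as the same pitch into the next harmony.
Arriving early and becoming a chord tone when the harmony changes — an anticipation.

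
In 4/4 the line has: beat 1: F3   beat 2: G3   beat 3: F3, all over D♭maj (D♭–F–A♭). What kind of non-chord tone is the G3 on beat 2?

Upper neighbor tone.

The harmony at that moment is D♭ major triad (D♭, F, A♭); G3 is not a chord tone.
It is approached by step up from F3 and left by step down to F3.
Step away and step back to the same note — a neighbor tone (upper neighbor).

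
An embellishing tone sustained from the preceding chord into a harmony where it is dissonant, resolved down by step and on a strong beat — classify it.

Approach: by preparation — the pitch is first a chord tone, then held (tied or repeated) while the harmony changes under it. Departure: down by step. Metric position: strong.
A prepared dissonance that resolves downward by step — a suspension. (The same figure resolving upward would be a retardation.)

Suspension.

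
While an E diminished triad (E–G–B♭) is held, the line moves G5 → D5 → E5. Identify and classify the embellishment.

The harmony at that moment is E diminished triad (E, G, B♭); D5 is not a chord tone.
It is approached by leap down from G5 and left by step up to E5.
Leap in, step out — an appoggiatura.

D5 is an appoggiatura.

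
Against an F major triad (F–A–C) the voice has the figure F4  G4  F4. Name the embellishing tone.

G4 is a neighbor tone.

The harmony at that moment is F major triad (F, A, C); G4 is not a chord tone.
It is approached by step up from F4 and left by step down to F4.
Step away and step back to the same note — a neighbor tone (upper neighbor).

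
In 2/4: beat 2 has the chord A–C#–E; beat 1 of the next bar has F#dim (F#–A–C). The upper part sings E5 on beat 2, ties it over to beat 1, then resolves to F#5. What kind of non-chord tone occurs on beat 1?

Retardation.

The harmony at that moment is F# diminished triad (F#, A, C); E5 is not a chord tone.
It is held over (the same pitch as the preceding E5) and left by step up to F#5.
Held over from the previous chord and resolving up by step — a retardation.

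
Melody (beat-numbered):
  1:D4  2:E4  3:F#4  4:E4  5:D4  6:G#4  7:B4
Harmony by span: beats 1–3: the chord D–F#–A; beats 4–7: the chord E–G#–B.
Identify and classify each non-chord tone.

E4 (beat 2) — passing tone; D4 (beat 5) — escape tone.

The harmony at that moment is D major triad (D, F#, A); E4 is not a chord tone.
It is approached by step up from D4 and left by step up to F#4.
Step in, step out in the same direction — a passing tone.
The harmony at that moment is E major triad (E, G#, B); D4 is not a chord tone.
It is approached by step down from E4 and left by leap up to G#4.
Step in, leap out — an escape tone.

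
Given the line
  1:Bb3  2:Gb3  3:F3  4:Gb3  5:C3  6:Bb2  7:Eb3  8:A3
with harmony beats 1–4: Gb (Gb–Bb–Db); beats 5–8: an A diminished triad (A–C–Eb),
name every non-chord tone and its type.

The harmony at that moment is Gb major triad (Gb, Bb, Db); F3 is not a chord tone.
It is approached by step down from Gb3 and left by step up to Gb3.
Step away and step back to the same note — a neighbor tone (lower neighbor).
The harmony at that moment is A diminished triad (A, C, Eb); Bb2 is not a chord tone.
It is approached by step down from C3 and left by leap up to Eb3.
Step in, leap out — an escape tone.

F3 (beat 3) — neighbor tone; Bb2 (beat 6) — escape tone.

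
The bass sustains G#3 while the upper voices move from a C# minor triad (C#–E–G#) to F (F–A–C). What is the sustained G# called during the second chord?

Pedal tone (pedal point).

The harmony at that moment is F major triad (F, A, C); G#3 is not a chord tone.
It is held over (the same pitch as the preceding G#3) and then sustained as the same pitch into the next harmony.
Sustained through a change of harmony — a pedal tone.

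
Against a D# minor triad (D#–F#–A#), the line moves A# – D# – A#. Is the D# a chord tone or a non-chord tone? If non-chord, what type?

Chord tone (the root of D# minor triad).

D# minor triad contains D#, F#, A#; D# is the root, so it is a chord tone.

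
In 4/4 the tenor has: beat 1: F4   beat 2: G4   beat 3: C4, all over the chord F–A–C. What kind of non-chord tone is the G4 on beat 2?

The harmony at that moment is F major triad (F, A, C); G4 is not a chord tone.
It is approached by step up from F4 and left by leap down to C4.
Step in, leap out, on a weak beat — an escape tone.

Escape tone.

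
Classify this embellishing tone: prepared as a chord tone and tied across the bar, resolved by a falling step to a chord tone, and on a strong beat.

Approach: by preparation — the pitch is first a chord tone, then held (tied or repeated) while the harmony changes under it. Departure: down by step. Metric position: strong.
A prepared dissonance that resolves downward by step — a suspension. (The same figure resolving upward would be a retardation.)

Suspension.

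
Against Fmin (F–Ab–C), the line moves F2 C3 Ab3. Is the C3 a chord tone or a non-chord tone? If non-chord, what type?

F minor triad contains F, Ab, C; C is the fifth, so it is a chord tone.

Chord tone (the fifth of F minor triad).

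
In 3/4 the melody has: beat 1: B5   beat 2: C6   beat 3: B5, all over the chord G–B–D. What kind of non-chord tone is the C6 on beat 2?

Upper neighbor tone.

The harmony at that moment is G major triad (G, B, D); C6 is not a chord tone.
It is approached by step up from B5 and left by step down to B5.
Step away and step back to the same note — a neighbor tone (upper neighbor).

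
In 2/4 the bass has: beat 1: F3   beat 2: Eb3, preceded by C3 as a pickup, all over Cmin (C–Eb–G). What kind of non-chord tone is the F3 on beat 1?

The harmony at that moment is C minor triad (C, Eb, G); F3 is not a chord tone.
It is approached by leap up from C3 and left by step down to Eb3.
Leap in, step out, metrically accented — an appoggiatura.

Appoggiatura.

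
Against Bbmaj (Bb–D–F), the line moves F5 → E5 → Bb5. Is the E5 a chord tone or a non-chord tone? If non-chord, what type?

The harmony at that moment is Bb major triad (Bb, D, F); E5 is not a chord tone.
It is approached by step down from F5 and left by leap up to Bb5.
Step in, leap out — an escape tone.

Non-chord tone — an escape tone.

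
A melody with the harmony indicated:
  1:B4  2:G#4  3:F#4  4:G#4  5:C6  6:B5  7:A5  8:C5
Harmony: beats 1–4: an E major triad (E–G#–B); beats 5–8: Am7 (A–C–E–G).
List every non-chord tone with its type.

The harmony at that moment is E major triad (E, G#, B); F#4 is not a chord tone.
It is approached by step down from G#4 and left by step up to G#4.
Step away and step back to the same note — a neighbor tone (lower neighbor).
The harmony at that moment is A minor seventh chord (A, C, E, G); B5 is not a chord tone.
It is approached by step down from C6 and left by step down to A5.
Step in, step out in the same direction — a passing tone.

F#4 (beat 3) — neighbor tone; B5 (beat 6) — passing tone.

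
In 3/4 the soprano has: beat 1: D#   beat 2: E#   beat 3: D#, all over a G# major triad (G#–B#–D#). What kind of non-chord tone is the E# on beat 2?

The harmony at that moment is G# major triad (G#, B#, D#); E# is not a chord tone.
It is approached by step up from D# and left by step down to D#.
Step away and step back to the same note — a neighbor tone (upper neighbor).

Upper neighbor tone.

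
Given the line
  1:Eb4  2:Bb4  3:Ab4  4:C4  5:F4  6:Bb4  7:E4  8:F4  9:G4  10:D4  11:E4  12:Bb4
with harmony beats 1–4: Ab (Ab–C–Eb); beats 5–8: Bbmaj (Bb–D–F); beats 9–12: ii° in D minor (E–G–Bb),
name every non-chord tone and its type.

Bb4 (beat 2) — appoggiatura; E4 (beat 7) — appoggiatura; D4 (beat 10) — appoggiatura.

The harmony at that moment is Ab major triad (Ab, C, Eb); Bb4 is not a chord tone.
It is approached by leap up from Eb4 and left by step down to Ab4.
Leap in, step out — an appoggiatura.
The harmony at that moment is Bb major triad (Bb, D, F); E4 is not a chord tone.
It is approached by leap down from Bb4 and left by step up to F4.
Leap in, step out — an appoggiatura.
The harmony at that moment is E diminished triad (E, G, Bb); D4 is not a chord tone.
It is approached by leap down from G4 and left by step up to E4.
Leap in, step out — an appoggiatura.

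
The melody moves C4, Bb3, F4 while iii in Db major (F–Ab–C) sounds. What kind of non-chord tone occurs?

The harmony at that moment is F minor triad (F, Ab, C); Bb3 is not a chord tone.
It is approached by step down from C4 and left by leap up to F4.
Step in, leap out — an escape tone.

Bb3 is an escape tone.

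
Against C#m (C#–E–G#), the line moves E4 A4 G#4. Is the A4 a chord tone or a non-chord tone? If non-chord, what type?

The harmony at that moment is C# minor triad (C#, E, G#); A4 is not a chord tone.
It is approached by leap up from E4 and left by step down to G#4.
Leap in, step out — an appoggiatura.

Non-chord tone — an appoggiatura.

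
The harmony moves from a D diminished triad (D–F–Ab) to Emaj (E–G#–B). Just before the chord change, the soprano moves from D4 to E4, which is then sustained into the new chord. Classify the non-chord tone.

The harmony at that moment is D diminished triad (D, F, Ab); E4 is not a chord tone.
It is approached by step up from D4 and then sustained as the same pitch into the next harmony.
Arriving early and becoming a chord tone when the harmony changes — an anticipation.

E4 is an anticipation.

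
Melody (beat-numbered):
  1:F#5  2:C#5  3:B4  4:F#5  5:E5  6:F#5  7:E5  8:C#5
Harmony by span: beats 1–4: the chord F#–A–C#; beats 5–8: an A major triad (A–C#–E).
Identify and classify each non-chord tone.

The harmony at that moment is F# minor triad (F#, A, C#); B4 is not a chord tone.
It is approached by step down from C#5 and left by leap up to F#5.
Step in, leap out — an escape tone.
The harmony at that moment is A major triad (A, C#, E); F#5 is not a chord tone.
It is approached by step up from E5 and left by step down to E5.
Step away and step back to the same note — a neighbor tone (upper neighbor).

B4 (beat 3) — escape tone; F#5 (beat 6) — neighbor tone.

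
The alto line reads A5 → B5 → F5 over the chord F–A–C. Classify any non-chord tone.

The harmony at that moment is F major triad (F, A, C); B5 is not a chord tone.
It is approached by step up from A5 and left by leap down to F5.
Step in, leap out — an escape tone.

B5 is an escape tone.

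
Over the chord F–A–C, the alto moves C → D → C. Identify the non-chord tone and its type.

D is a neighbor tone.

The harmony at that moment is F major triad (F, A, C); D is not a chord tone.
It is approached by step up from C and left by step down to C.
Step away and step back to the same note — a neighbor tone (upper neighbor).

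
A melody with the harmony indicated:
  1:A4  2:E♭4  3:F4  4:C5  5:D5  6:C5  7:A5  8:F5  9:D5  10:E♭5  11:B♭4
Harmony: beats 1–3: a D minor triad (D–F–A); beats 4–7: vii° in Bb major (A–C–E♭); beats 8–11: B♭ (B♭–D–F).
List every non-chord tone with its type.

E♭4 (beat 2) — appoggiatura; D5 (beat 5) — neighbor tone; E♭5 (beat 10) — escape tone.

The harmony at that moment is D minor triad (D, F, A); E♭4 is not a chord tone.
It is approached by leap down from A4 and left by step up to F4.
Leap in, step out — an appoggiatura.
The harmony at that moment is A diminished triad (A, C, E♭); D5 is not a chord tone.
It is approached by step up from C5 and left by step down to C5.
Step away and step back to the same note — a neighbor tone (upper neighbor).
The harmony at that moment is B♭ major triad (B♭, D, F); E♭5 is not a chord tone.
It is approached by step up from D5 and left by leap down to B♭4.
Step in, leap out — an escape tone.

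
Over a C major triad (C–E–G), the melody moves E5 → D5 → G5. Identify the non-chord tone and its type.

D5 is an escape tone.

The harmony at that moment is C major triad (C, E, G); D5 is not a chord tone.
It is approached by step down from E5 and left by leap up to G5.
Step in, leap out — an escape tone.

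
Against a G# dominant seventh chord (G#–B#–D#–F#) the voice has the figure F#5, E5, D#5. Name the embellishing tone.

E5 is a passing tone.

The harmony at that moment is G# dominant seventh chord (G#, B#, D#, F#); E5 is not a chord tone.
It is approached by step down from F#5 and left by step down to D#5.
Step in, step out in the same direction — a passing tone.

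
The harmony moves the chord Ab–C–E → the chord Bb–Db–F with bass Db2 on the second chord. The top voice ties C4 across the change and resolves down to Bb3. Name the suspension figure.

7–6 suspension.

At the second chord the bass is Db2. The suspended C4 lies a seventh above the bass; after resolving down by step to Bb3, the interval above the bass becomes a sixth.
Suspension figures are named by those two intervals: 7–6.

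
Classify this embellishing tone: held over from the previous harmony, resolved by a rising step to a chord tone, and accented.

Approach: by preparation — the pitch is first a chord tone, then held (tied or repeated) while the harmony changes under it. Departure: up by step. Metric position: strong.
A prepared dissonance that resolves upward by step — a retardation. (The same figure resolving downward would be a suspension.)

Retardation.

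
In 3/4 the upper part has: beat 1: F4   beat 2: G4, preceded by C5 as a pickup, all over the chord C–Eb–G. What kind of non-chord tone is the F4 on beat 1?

Appoggiatura.

The harmony at that moment is C minor triad (C, Eb, G); F4 is not a chord tone.
It is approached by leap down from C5 and left by step up to G4.
Leap in, step out, metrically accented — an appoggiatura.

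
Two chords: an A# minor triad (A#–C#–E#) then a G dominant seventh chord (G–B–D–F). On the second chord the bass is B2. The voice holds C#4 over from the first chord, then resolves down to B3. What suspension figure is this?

9–8 suspension.

At the second chord the bass is B2. The suspended C#4 lies a ninth above the bass; after resolving down by step to B3, the interval above the bass becomes an octave.
Suspension figures are named by those two intervals: 9–8.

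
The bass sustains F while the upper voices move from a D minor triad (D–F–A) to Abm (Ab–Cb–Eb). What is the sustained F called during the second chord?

The harmony at that moment is Ab minor triad (Ab, Cb, Eb); F is not a chord tone.
It is held over (the same pitch as the preceding F) and then sustained as the same pitch into the next harmony.
Sustained through a change of harmony — a pedal tone.

Pedal tone (pedal point).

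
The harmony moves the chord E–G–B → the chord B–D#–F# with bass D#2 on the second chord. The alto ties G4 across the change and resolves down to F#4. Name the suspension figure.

4–3 suspension.

At the second chord the bass is D#2. The suspended G4 lies a fourth above the bass; after resolving down by step to F#4, the interval above the bass becomes a third.
Suspension figures are named by those two intervals: 4–3.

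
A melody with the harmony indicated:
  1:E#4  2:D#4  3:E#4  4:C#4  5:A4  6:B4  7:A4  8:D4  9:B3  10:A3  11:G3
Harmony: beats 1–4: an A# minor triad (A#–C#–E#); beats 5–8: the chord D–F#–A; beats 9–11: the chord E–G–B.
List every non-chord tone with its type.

The harmony at that moment is A# minor triad (A#, C#, E#); D#4 is not a chord tone.
It is approached by step down from E#4 and left by step up to E#4.
Step away and step back to the same note — a neighbor tone (lower neighbor).
The harmony at that moment is D major triad (D, F#, A); B4 is not a chord tone.
It is approached by step up from A4 and left by step down to A4.
Step away and step back to the same note — a neighbor tone (upper neighbor).
The harmony at that moment is E minor triad (E, G, B); A3 is not a chord tone.
It is approached by step down from B3 and left by step down to G3.
Step in, step out in the same direction — a passing tone.

D#4 (beat 2) — neighbor tone; B4 (beat 6) — neighbor tone; A3 (beat 10) — passing tone.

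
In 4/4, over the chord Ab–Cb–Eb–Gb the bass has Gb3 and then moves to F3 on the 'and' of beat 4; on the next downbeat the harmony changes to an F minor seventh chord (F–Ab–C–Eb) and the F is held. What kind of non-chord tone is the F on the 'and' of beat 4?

Anticipation.

The harmony at that moment is Ab minor seventh chord (Ab, Cb, Eb, Gb); F3 is not a chord tone.
It is approached by step down from Gb3 and then sustained as the same pitch into the next harmony.
Arriving early and becoming a chord tone when the harmony changes — an anticipation.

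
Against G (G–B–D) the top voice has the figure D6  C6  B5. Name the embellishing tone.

The harmony at that moment is G major triad (G, B, D); C6 is not a chord tone.
It is approached by step down from D6 and left by step down to B5.
Step in, step out in the same direction — a passing tone.

C6 is a passing tone.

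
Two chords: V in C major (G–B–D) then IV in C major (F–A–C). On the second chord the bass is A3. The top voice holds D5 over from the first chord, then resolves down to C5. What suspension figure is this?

At the second chord the bass is A3. The suspended D5 lies a fourth above the bass; after resolving down by step to C5, the interval above the bass becomes a third.
Suspension figures are named by those two intervals: 4–3.

4–3 suspension.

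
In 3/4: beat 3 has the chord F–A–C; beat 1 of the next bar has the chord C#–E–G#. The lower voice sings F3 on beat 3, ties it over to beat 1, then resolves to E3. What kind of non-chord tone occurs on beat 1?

The harmony at that moment is C# minor triad (C#, E, G#); F3 is not a chord tone.
It is held over (the same pitch as the preceding F3) and left by step down to E3.
Held over from the previous chord and resolving down by step — a suspension.

Suspension.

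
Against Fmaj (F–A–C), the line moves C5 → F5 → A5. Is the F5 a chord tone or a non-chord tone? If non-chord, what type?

Chord tone (the root of F major triad).

F major triad contains F, A, C; F is the root, so it is a chord tone.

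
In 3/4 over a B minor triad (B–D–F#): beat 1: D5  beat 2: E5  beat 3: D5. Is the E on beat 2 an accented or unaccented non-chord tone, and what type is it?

Unaccented neighbor tone.

The harmony at that moment is B minor triad (B, D, F#); E5 is not a chord tone.
It is approached by step up from D5 and left by step down to D5.
Step away and step back to the same note — a neighbor tone (upper neighbor).
It falls on a weak beat, so it is unaccented.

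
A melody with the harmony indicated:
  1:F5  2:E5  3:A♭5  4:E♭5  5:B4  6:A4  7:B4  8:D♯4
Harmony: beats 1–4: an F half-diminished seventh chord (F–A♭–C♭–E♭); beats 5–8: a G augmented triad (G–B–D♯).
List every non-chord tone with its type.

E5 (beat 2) — escape tone; A4 (beat 6) — neighbor tone.

The harmony at that moment is F half-diminished seventh chord (F, A♭, C♭, E♭); E5 is not a chord tone.
It is approached by step down from F5 and left by leap up to A♭5.
Step in, leap out — an escape tone.
The harmony at that moment is G augmented triad (G, B, D♯); A4 is not a chord tone.
It is approached by step down from B4 and left by step up to B4.
Step away and step back to the same note — a neighbor tone (lower neighbor).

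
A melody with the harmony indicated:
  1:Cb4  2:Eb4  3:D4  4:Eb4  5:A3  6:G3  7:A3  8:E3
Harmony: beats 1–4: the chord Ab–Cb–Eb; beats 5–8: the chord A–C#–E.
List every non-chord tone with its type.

The harmony at that moment is Ab minor triad (Ab, Cb, Eb); D4 is not a chord tone.
It is approached by step down from Eb4 and left by step up to Eb4.
Step away and step back to the same note — a neighbor tone (lower neighbor).
The harmony at that moment is A major triad (A, C#, E); G3 is not a chord tone.
It is approached by step down from A3 and left by step up to A3.
Step away and step back to the same note — a neighbor tone (lower neighbor).

D4 (beat 3) — neighbor tone; G3 (beat 6) — neighbor tone.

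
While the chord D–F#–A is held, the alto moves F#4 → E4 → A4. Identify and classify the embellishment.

E4 is an escape tone.

The harmony at that moment is D major triad (D, F#, A); E4 is not a chord tone.
It is approached by step down from F#4 and left by leap up to A4.
Step in, leap out — an escape tone.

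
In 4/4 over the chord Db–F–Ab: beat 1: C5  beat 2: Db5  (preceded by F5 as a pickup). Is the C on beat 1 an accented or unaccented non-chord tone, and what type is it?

Accented appoggiatura.

The harmony at that moment is Db major triad (Db, F, Ab); C5 is not a chord tone.
It is approached by leap down from F5 and left by step up to Db5.
Leap in, step out — an appoggiatura.
It falls on the downbeat, so it is accented.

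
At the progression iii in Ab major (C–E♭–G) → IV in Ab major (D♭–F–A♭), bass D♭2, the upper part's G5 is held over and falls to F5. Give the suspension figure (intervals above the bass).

At the second chord the bass is D♭2. The suspended G5 lies a fourth above the bass; after resolving down by step to F5, the interval above the bass becomes a third.
Suspension figures are named by those two intervals: 4–3.

4–3 suspension.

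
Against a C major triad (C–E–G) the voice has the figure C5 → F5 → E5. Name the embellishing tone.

The harmony at that moment is C major triad (C, E, G); F5 is not a chord tone.
It is approached by leap up from C5 and left by step down to E5.
Leap in, step out — an appoggiatura.

F5 is an appoggiatura.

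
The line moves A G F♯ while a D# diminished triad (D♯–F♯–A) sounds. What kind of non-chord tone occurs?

G is a passing tone.

The harmony at that moment is D♯ diminished triad (D♯, F♯, A); G is not a chord tone.
It is approached by step down from A and left by step down to F♯.
Step in, step out in the same direction — a passing tone.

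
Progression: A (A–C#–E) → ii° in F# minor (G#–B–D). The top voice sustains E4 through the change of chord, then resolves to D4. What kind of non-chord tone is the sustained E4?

The harmony at that moment is G# diminished triad (G#, B, D); E4 is not a chord tone.
It is held over (the same pitch as the preceding E4) and left by step down to D4.
Held over from the previous chord and resolving down by step — a suspension.

E4 is a suspension.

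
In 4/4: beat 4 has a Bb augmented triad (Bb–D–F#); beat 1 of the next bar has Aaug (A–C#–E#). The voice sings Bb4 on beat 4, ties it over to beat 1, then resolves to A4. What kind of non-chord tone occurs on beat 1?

Suspension.

The harmony at that moment is A augmented triad (A, C#, E#); Bb4 is not a chord tone.
It is held over (the same pitch as the preceding Bb4) and left by step down to A4.
Held over from the previous chord and resolving down by step — a suspension.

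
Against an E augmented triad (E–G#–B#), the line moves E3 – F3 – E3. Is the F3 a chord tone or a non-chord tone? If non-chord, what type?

Non-chord tone — a neighbor tone.

The harmony at that moment is E augmented triad (E, G#, B#); F3 is not a chord tone.
It is approached by step up from E3 and left by step down to E3.
Step away and step back to the same note — a neighbor tone (upper neighbor).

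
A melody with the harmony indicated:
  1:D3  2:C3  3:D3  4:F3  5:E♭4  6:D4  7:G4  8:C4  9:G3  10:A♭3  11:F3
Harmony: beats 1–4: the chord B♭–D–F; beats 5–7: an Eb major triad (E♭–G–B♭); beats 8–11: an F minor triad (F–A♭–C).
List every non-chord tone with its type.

C3 (beat 2) — neighbor tone; D4 (beat 6) — escape tone; G3 (beat 9) — appoggiatura.

The harmony at that moment is B♭ major triad (B♭, D, F); C3 is not a chord tone.
It is approached by step down from D3 and left by step up to D3.
Step away and step back to the same note — a neighbor tone (lower neighbor).
The harmony at that moment is E♭ major triad (E♭, G, B♭); D4 is not a chord tone.
It is approached by step down from E♭4 and left by leap up to G4.
Step in, leap out — an escape tone.
The harmony at that moment is F minor triad (F, A♭, C); G3 is not a chord tone.
It is approached by leap down from C4 and left by step up to A♭3.
Leap in, step out — an appoggiatura.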